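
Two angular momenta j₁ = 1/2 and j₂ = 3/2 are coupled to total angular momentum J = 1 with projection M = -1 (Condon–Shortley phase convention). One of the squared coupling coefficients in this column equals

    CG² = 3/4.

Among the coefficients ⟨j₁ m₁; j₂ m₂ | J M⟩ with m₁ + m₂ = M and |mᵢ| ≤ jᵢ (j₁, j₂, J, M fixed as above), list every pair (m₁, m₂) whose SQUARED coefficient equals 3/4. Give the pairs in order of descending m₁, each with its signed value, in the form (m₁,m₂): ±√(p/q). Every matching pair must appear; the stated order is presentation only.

(1/2,-3/2): +√(3/4)

Admissible pairs with m₁+m₂ = M = -1: (-1/2,-1/2), (1/2,-3/2)
  (m₁,m₂)=(1/2,-3/2): CG² = 3/4, CG = +√(3/4)   ← matches the target
  (m₁,m₂)=(-1/2,-1/2): CG² = 1/4, CG = −√(1/4)
Pairs with CG² = 3/4: (1/2,-3/2): +√(3/4)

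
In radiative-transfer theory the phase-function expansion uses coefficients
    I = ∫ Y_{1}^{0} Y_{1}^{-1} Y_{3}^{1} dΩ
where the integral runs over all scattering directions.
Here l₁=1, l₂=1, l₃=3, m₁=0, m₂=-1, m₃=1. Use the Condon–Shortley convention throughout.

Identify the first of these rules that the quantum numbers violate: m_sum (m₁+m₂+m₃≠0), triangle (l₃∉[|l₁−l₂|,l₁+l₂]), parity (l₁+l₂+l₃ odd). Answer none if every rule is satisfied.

triangle

m₁+m₂+m₃ = 0 − 1 + 1 = 0  ✓
triangle: need |l₁−l₂| ≤ l₃ ≤ l₁+l₂ = [0,2]; l₃=3 is outside  ✗
parity: l₁+l₂+l₃ = 5 is odd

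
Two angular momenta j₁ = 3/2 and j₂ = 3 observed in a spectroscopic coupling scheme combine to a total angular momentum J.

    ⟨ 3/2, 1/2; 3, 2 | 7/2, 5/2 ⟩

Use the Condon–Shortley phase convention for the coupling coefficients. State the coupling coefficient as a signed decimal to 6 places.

-0.377964  (= −√(1/7))

triangle: 1!·2!·5!/9! = 240/362880
(j±m)!: 2!·1!·5!·1!·6!·1! = 172800
prefactor² = (2J+1)·Δ·N² = 6400/7
  k=0: +1/(0!·1!·1!·5!·1!·0!) = 1/120
  k=1: −1/(1!·0!·0!·4!·2!·1!) = -1/48
Σ = -1/80  ⇒  CG² = 6400/7·(-1/80)² = 1/7
CG = −√(1/7) = -0.377964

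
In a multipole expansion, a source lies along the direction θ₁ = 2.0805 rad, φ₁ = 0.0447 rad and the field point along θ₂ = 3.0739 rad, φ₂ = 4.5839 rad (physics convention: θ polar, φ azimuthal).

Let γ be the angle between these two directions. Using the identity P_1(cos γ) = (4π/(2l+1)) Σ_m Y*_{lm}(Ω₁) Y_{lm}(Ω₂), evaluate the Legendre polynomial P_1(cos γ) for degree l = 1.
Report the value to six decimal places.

Term-by-term m-sum for l=1 (normalisation 4π/3 = 4.188790):
  [-1]  conj(Y_{1,-1})(Ω₁) = +0.301277+0.013476i ; Y_{1,-1}(Ω₂) = -0.002994+0.023177i ; Δ = -0.001214+0.006942i
  [+0]  conj(Y_{1,0})(Ω₁) = -0.238398-0.000000i ; Y_{1,0}(Ω₂) = -0.487483+0.000000i ; Δ = +0.116215+0.000000i
  [+1]  conj(Y_{1,1})(Ω₁) = -0.301277+0.013476i ; Y_{1,1}(Ω₂) = +0.002994+0.023177i ; Δ = -0.001214-0.006942i
Σ over m = +0.113786+0.000000i; ×(4π/3) → +0.476627+0.000000i. Real part: 0.476627

0.476627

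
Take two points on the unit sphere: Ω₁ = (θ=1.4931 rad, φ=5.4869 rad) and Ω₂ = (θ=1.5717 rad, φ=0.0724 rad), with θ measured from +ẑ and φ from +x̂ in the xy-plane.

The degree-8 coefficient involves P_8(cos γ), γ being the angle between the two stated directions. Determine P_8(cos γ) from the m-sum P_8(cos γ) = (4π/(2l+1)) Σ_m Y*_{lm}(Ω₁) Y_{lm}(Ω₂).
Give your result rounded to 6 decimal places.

0.296006

Term-by-term m-sum for l=8 (normalisation 4π/17 = 0.739198):
  m=-8: (0.50121 - 0.04376j) × (0.43136 - 0.28212j) = 0.20386 - 0.16028j  (running Σ = 0.20386 - 0.16028j)
  m=-7: (0.11890 + 0.10203j) × (-0.00163 + 0.00090j) = -0.00029 - 0.00006j  (running Σ = 0.20357 - 0.16034j)
  m=-6: (-0.02195 - 0.33553j) × (-0.34145 + 0.15842j) = 0.06065 + 0.11109j  (running Σ = 0.26422 - 0.04925j)
  m=-5: (0.12076 - 0.13468j) × (0.00206 - 0.00078j) = 0.00014 - 0.00037j  (running Σ = 0.26436 - 0.04962j)
  m=-4: (-0.28240 + 0.01231j) × (0.32420 - 0.09660j) = -0.09036 + 0.03127j  (running Σ = 0.17400 - 0.01835j)
  m=-3: (-0.13949 - 0.13066j) × (-0.00231 + 0.00051j) = 0.00039 + 0.00023j  (running Σ = 0.17439 - 0.01812j)
  m=-2: (0.00563 + 0.25846j) × (-0.31916 + 0.04654j) = -0.01383 - 0.08223j  (running Σ = 0.16056 - 0.10035j)
  m=-1: (-0.13652 + 0.13953j) × (0.00243 - 0.00018j) = -0.00031 + 0.00036j  (running Σ = 0.16026 - 0.09999j)
  m=0: (0.25132 + 0.00000j) × (0.31803 + 0.00000j) = 0.07993 + 0.00000j  (running Σ = 0.24018 - 0.09999j)
  m=1: (0.13652 + 0.13953j) × (-0.00243 - 0.00018j) = -0.00031 - 0.00036j  (running Σ = 0.23988 - 0.10035j)
  m=2: (0.00563 - 0.25846j) × (-0.31916 - 0.04654j) = -0.01383 + 0.08223j  (running Σ = 0.22605 - 0.01812j)
  m=3: (0.13949 - 0.13066j) × (0.00231 + 0.00051j) = 0.00039 - 0.00023j  (running Σ = 0.22644 - 0.01835j)
  m=4: (-0.28240 - 0.01231j) × (0.32420 + 0.09660j) = -0.09036 - 0.03127j  (running Σ = 0.13608 - 0.04962j)
  m=5: (-0.12076 - 0.13468j) × (-0.00206 - 0.00078j) = 0.00014 + 0.00037j  (running Σ = 0.13622 - 0.04925j)
  m=6: (-0.02195 + 0.33553j) × (-0.34145 - 0.15842j) = 0.06065 - 0.11109j  (running Σ = 0.19687 - 0.16034j)
  m=7: (-0.11890 + 0.10203j) × (0.00163 + 0.00090j) = -0.00029 + 0.00006j  (running Σ = 0.19658 - 0.16028j)
  m=8: (0.50121 + 0.04376j) × (0.43136 + 0.28212j) = 0.20386 + 0.16028j  (running Σ = 0.40044 + 0.00000j)
Total Σ_m = 0.40044 + 0.00000j. Multiply by 0.739198: 0.29601 + 0.00000j. P_8(cos γ) = 0.296006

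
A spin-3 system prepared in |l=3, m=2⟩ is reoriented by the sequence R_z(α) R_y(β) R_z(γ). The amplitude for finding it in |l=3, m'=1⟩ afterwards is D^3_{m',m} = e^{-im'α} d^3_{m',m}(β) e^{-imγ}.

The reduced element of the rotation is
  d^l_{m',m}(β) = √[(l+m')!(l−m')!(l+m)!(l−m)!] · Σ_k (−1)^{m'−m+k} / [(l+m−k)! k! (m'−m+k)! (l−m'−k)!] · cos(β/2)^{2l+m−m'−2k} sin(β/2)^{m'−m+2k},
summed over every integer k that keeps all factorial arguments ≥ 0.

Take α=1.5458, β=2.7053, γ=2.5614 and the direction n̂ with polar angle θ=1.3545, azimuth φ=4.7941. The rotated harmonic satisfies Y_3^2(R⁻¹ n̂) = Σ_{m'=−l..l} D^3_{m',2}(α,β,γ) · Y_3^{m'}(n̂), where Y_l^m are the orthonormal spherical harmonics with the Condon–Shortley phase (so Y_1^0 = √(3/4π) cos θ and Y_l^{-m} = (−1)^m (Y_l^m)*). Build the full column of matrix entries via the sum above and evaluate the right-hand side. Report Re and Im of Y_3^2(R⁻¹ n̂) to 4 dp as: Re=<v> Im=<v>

Need the full column D^3_{m',2} for m'=−3..3 at α=1.5458, β=2.7053, γ=2.5614.
cos(β/2)=0.216420, sin(β/2)=0.976300
d^3_{-3,2}: single k=5 term ⇒ +0.470209;  D = +0.415894-0.219382i
d^3_{-2,2}: k∈[4..5] ⇒ +0.212765 -0.865965 = -0.653201;  D = +0.290223+0.585185i
d^3_{-1,2}: k∈[3..4] ⇒ +0.059659 -0.607037 = -0.547378;  D = +0.496307-0.230873i
d^3_{0,2}: k∈[2..3] ⇒ +0.011453 -0.233072 = -0.221619;  D = -0.088423-0.203215i
d^3_{1,2}: k∈[1..2] ⇒ +0.001466 -0.059659 = -0.058193;  D = -0.053924+0.021877i
d^3_{2,2}: k∈[0..1] ⇒ +0.000103 -0.010455 = -0.010352;  D = +0.003651+0.009687i
d^3_{3,2}: single k=0 term ⇒ -0.001135;  D = +0.001072-0.000374i
Y_3^{m'}(θ=1.3545,φ=4.7941) and Σ D·Y over m':
  (+0.4159-0.2194i)·(-0.0943-0.3771i)  (+0.2902+0.5852i)·(-0.2064+0.0340i)  (+0.4963-0.2309i)·(-0.0198-0.2421i)  (-0.0884-0.2032i)·(-0.2218+0.0000i)  (-0.0539+0.0219i)·(+0.0198-0.2421i)  (+0.0037+0.0097i)·(-0.2064-0.0340i)  (+0.0011-0.0004i)·(+0.0943-0.3771i)
Y_3^2(R⁻¹ n̂) = -0.244170-0.306665i

Re=-0.2442 Im=-0.3067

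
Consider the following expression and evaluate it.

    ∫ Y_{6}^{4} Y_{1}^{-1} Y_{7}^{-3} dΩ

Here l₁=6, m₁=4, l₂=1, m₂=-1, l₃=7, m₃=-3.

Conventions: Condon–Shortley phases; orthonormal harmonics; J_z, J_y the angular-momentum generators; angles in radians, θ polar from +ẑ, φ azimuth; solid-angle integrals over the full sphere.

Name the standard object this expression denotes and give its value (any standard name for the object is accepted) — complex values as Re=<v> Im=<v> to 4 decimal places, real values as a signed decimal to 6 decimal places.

This is a Gaunt coefficient — the integral of a triple product of spherical harmonics over the sphere.
Rules hold: Σm=0, L=14 even, 5≤7≤7.
N = 13·3·15 = 585
Δ = 0!·12!·2!/15! = 1/1365
Racah Σ t=0..0: t=0:+1/518400 = 1/518400
⇒ 3j(6 1 7; 0 0 0)² = 7/195, sgn -1
Racah Σ t=0..0: t=0:+1/14515200 = 1/14515200
⇒ 3j(6 1 7; 4 -1 -3)² = 2/455, sgn +1
4πI² = N·(3j₀)²·(3jₘ)² = 6/65
I = -1·√(0.0923077/4π) = -0.08570655

Gaunt coefficient, -0.085707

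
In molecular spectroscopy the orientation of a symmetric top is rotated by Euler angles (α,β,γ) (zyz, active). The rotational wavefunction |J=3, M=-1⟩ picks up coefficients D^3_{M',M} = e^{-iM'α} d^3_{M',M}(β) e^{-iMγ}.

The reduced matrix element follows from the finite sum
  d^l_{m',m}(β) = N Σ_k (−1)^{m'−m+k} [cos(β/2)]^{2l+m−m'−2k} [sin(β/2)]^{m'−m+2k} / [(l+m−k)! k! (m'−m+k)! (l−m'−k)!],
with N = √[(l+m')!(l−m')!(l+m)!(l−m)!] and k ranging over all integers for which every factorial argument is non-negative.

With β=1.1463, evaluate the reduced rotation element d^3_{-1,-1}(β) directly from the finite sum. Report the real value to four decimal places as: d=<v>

d^3_{-1,-1}(β=1.1463) via the finite sum:
With c≡cos(β/2)=0.840197 and s≡sin(β/2)=0.542281, N=[2·24·2·24]^{1/2}=48.000000
The bounds max(0,m−m')=0 and min(l+m,l−m')=2 give 3 terms
  k=0: (−1)^0·48.0000/(48)·0.8402^6·0.5423^0 = +0.351793
  k=1: (−1)^1·48.0000/(6)·0.8402^4·0.5423^2 = -1.172367
  k=2: (−1)^2·48.0000/(8)·0.8402^2·0.5423^4 = +0.366279
d^3_{-1,-1}(1.1463) = +0.351793 -1.172367 +0.366279 = -0.454296

d=-0.4543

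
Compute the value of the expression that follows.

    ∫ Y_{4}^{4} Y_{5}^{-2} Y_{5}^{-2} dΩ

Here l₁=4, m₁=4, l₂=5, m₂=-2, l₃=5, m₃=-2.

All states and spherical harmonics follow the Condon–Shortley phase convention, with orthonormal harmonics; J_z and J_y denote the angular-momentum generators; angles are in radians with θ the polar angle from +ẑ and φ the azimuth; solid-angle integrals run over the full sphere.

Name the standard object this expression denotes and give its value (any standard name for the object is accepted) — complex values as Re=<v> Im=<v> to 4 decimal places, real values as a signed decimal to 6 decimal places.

This is a Gaunt coefficient — the integral of a triple product of spherical harmonics over the sphere.
Checks pass: Σm=0; 14 even; l₃=5∈[1,9].
(2·4+1)(2·5+1)(2·5+1) = 1089
Δ: 4! 4! 6! / 15! → 1/3153150
sum: t=0:+1/69120 t=1:−1/1728 t=2:+1/576 t=3:−1/1728 t=4:+1/69120 = 7/11520
3j²(4 5 5; 0 0 0) = Δ·Π!·Σ² = 2/143  (sign -1)
sum: t=0:+1/20736 = 1/20736
3j²(4 5 5; 4 -2 -2) = Δ·Π!·Σ² = 35/1287  (sign -1)
combine: 4πI² = 1089·2/143·35/1287 = 70/169
take √, sign +1: I = 0.18155187

Gaunt coefficient, +0.181552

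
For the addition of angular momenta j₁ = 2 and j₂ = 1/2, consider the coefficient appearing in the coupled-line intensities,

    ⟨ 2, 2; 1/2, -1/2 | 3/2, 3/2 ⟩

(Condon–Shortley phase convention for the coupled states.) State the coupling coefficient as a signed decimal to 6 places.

√[4·1!3!0!/5! · 4!0!0!1!3!0!] = √(144/5)
  +(−1)^0/∏(0,1,0,0,3,0)! = 1/6  (running 1/6)
⟨..|..⟩ = √(144/5)·(1/6) = +0.894427

+0.894427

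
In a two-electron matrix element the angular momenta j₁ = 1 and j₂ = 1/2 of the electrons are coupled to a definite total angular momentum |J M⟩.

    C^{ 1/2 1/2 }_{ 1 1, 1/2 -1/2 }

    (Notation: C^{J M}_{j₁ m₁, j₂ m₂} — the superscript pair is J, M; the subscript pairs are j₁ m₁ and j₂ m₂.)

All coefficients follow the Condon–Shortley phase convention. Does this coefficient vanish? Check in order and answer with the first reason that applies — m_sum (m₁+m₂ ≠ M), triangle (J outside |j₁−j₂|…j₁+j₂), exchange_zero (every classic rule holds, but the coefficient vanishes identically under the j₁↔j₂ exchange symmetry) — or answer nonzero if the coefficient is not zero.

m-sum: m₁+m₂ = 1+(-1/2) = 1/2, M = 1/2  ✓
triangle: |j₁−j₂| = 1/2 ≤ J = 1/2 ≤ j₁+j₂ = 3/2  ✓
exchange: j₁≠j₂ or m₁≠m₂ — the exchange symmetry imposes no constraint here
value check: CG = +√(2/3) = +0.816497 ≠ 0

nonzero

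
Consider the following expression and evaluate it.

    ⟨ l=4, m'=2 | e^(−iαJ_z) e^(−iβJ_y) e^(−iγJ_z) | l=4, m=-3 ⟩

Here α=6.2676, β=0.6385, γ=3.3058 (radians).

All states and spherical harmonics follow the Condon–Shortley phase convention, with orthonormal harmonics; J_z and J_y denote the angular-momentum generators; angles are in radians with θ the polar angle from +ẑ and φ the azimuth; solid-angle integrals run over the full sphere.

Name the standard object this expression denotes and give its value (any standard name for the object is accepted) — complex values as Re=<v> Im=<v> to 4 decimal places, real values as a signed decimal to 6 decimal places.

This is a Wigner D-matrix element — the rotation-matrix element ⟨l m'| R(α,β,γ) |l m⟩ in the angular-momentum basis.
D^4_{2,-3}(6.2676,0.6385,3.3058) = e^{-i·2·6.2676}·d^4_{2,-3}(0.6385)·e^{-i·-3·3.3058}. Compute d first:
Half-angle: c=0.949471, s=0.313855. N=√(720·2·1·5040)=2693.993318
k∈{0,1} keeps every argument non-negative
  k=0: (−1)^5·2693.9933/(240)·0.9495^3·0.3139^5 = -0.029260
  k=1: (−1)^6·2693.9933/(720)·0.9495^1·0.3139^7 = +0.001066
d^4_{2,-3}(0.6385) = -0.029260 +0.001066 = -0.028194
Phases: e^{-i·(2)·6.2676}=+0.999514+0.031166i, e^{-i·(-3)·3.3058}=-0.881096-0.472938i ⇒ D=+0.024414+0.014102i

Wigner D-matrix element, Re=0.0244 Im=0.0141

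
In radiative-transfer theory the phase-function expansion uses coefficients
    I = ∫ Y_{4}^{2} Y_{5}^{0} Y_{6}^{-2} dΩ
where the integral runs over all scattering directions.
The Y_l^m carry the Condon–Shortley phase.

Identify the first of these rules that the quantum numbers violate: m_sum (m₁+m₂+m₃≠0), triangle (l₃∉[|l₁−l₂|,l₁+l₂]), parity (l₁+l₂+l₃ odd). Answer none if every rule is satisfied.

azimuthal sum: 2 + 0 − 2 = 0  ✓
1 ≤ 6 ≤ 9 (triangle on l)  ✓
L = 4 + 5 + 6 = 15 (odd)  ✗

parity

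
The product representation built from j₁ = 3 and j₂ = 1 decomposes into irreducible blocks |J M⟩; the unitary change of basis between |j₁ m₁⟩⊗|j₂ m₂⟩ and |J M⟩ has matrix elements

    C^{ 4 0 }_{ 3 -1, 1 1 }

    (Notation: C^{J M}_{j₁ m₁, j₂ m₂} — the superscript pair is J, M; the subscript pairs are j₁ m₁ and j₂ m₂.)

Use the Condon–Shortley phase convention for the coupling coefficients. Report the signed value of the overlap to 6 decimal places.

+√(3/14) = +0.462910

j₁+j₂−J=0  J+j₁−j₂=6  J−j₁+j₂=2  j₁+j₂+J+1=9
(j₁±m₁, j₂±m₂, J±M) = (2,4,2,0,4,4)
P² = 13824/7
sum k=0..0:
  [0] +1/96 = 1/96
S = 1/96
C² = P²·S² = 3/14 ; C = +0.462910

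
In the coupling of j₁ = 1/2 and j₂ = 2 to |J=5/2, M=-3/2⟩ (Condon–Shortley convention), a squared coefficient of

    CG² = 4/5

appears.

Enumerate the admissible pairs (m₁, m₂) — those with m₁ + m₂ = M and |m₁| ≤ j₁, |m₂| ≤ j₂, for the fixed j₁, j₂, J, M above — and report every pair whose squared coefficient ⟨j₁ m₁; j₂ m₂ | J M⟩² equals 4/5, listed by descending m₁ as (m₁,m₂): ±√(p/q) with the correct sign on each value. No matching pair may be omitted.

Admissible pairs with m₁+m₂ = M = -3/2: (-1/2,-1), (1/2,-2)
  (m₁,m₂)=(1/2,-2): CG² = 1/5, CG = +√(1/5)
  (m₁,m₂)=(-1/2,-1): CG² = 4/5, CG = +√(4/5)   ← matches the target
Pairs with CG² = 4/5: (-1/2,-1): +√(4/5)

(-1/2,-1): +√(4/5)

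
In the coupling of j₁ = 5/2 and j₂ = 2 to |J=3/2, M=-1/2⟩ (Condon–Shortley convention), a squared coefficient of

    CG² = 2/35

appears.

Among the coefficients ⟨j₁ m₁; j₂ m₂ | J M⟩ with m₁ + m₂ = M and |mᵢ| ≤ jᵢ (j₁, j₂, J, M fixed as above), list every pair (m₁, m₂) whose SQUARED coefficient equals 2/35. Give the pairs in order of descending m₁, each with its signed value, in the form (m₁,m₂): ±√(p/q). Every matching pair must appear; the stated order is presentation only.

Admissible pairs with m₁+m₂ = M = -1/2: (-5/2,2), (-3/2,1), (-1/2,0), (1/2,-1), (3/2,-2)
  (m₁,m₂)=(3/2,-2): CG² = 32/105, CG = +√(32/105)
  (m₁,m₂)=(1/2,-1): CG² = 5/21, CG = −√(5/21)
  (m₁,m₂)=(-1/2,0): CG² = 2/35, CG = +√(2/35)   ← matches the target
  (m₁,m₂)=(-3/2,1): CG² = 2/105, CG = +√(2/105)
  (m₁,m₂)=(-5/2,2): CG² = 8/21, CG = −√(8/21)
Pairs with CG² = 2/35: (-1/2,0): +√(2/35)

(-1/2,0): +√(2/35)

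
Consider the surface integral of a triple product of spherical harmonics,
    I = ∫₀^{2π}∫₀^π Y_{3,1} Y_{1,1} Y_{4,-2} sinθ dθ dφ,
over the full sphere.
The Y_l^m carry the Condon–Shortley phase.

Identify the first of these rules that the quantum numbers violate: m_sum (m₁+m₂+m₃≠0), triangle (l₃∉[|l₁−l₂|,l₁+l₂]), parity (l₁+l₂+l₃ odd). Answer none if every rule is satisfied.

m₁+m₂+m₃ = 1 + 1 − 2 = 0  ✓
triangle: |3−1|=2 ≤ l₃=4 ≤ 3+1=4  ✓
parity: l₁+l₂+l₃ = 8 is even  ✓

none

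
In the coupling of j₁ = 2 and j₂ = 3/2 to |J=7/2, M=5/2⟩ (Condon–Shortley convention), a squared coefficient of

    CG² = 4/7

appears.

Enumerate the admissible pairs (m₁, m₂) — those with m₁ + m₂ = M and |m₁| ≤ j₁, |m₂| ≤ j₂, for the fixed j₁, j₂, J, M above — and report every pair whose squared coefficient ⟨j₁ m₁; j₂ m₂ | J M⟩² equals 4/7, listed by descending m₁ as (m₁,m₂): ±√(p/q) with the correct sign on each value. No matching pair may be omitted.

Admissible pairs with m₁+m₂ = M = 5/2: (1,3/2), (2,1/2)
  (m₁,m₂)=(2,1/2): CG² = 3/7, CG = +√(3/7)
  (m₁,m₂)=(1,3/2): CG² = 4/7, CG = +√(4/7)   ← matches the target
Pairs with CG² = 4/7: (1,3/2): +√(4/7)

(1,3/2): +√(4/7)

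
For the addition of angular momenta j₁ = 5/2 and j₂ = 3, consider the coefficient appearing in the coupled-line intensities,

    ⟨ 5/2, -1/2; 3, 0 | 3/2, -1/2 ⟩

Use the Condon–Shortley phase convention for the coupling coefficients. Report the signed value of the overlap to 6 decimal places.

triangle: 4!·1!·2!/8! = 48/40320
(j±m)!: 2!·3!·3!·3!·1!·2! = 864
prefactor² = (2J+1)·Δ·N² = 144/35
  k=2: +1/(2!·2!·1!·1!·0!·1!) = 1/4
  k=3: −1/(3!·1!·0!·0!·1!·2!) = -1/12
Σ = 1/6  ⇒  CG² = 144/35·(1/6)² = 4/35
CG = +√(4/35) = +0.338062

+√(4/35) = +0.338062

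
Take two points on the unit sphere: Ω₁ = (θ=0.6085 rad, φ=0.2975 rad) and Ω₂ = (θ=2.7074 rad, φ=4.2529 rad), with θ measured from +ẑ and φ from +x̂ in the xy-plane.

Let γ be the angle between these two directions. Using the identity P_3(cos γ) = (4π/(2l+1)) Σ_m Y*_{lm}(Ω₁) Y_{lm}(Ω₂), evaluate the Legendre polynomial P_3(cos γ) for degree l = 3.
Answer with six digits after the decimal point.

-0.516643

Summing Y*_{l m}(θ₁,φ₁)·Y_{l m}(θ₂,φ₂) over m ∈ [−3, 3]; prefactor 4π/(2·3+1) = 1.795196:
  [-3]  conj(Y_{3,-3})(Ω₁) = (0.048901, 0.060683) ; Y_{3,-3}(Ω₂) = (0.030489, -0.005937) ; Δ = (0.001851, 0.001560)
  [-2]  conj(Y_{3,-2})(Ω₁) = (0.226922, 0.153586) ; Y_{3,-2}(Ω₂) = (0.099536, 0.130440) ; Δ = (0.002553, 0.044887)
  [-1]  conj(Y_{3,-1})(Ω₁) = (0.417926, 0.128136) ; Y_{3,-1}(Ω₂) = (-0.187827, 0.379592) ; Δ = (-0.127137, 0.134574)
  [+0]  conj(Y_{3,0})(Ω₁) = (0.112114, -0.000000) ; Y_{3,0}(Ω₂) = (-0.377533, 0.000000) ; Δ = (-0.042327, 0.000000)
  [+1]  conj(Y_{3,1})(Ω₁) = (-0.417926, 0.128136) ; Y_{3,1}(Ω₂) = (0.187827, 0.379592) ; Δ = (-0.127137, -0.134574)
  [+2]  conj(Y_{3,2})(Ω₁) = (0.226922, -0.153586) ; Y_{3,2}(Ω₂) = (0.099536, -0.130440) ; Δ = (0.002553, -0.044887)
  [+3]  conj(Y_{3,3})(Ω₁) = (-0.048901, 0.060683) ; Y_{3,3}(Ω₂) = (-0.030489, -0.005937) ; Δ = (0.001851, -0.001560)
Accumulated sum (-0.287792, -0.000000); after 4π/(2l+1) scaling, (-0.516643, -0.000000) ⇒ P_3 = -0.516643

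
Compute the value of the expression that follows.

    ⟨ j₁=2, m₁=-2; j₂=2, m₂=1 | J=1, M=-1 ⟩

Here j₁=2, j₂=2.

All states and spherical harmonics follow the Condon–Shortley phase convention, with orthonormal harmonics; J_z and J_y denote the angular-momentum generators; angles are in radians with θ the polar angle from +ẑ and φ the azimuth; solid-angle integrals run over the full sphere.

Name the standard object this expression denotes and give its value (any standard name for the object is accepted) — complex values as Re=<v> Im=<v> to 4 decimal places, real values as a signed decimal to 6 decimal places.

This is a Clebsch–Gordan (vector-coupling) coefficient.
j₁+j₂−J=3  J+j₁−j₂=1  J−j₁+j₂=1  j₁+j₂+J+1=6
(j₁±m₁, j₂±m₂, J±M) = (0,4,3,1,0,2)
P² = 36/5
sum k=3..3:
  [3] −1/6 = -1/6
S = -1/6
C² = P²·S² = 1/5 ; C = -0.447214

Clebsch–Gordan coefficient, −√(1/5) ≈ -0.447214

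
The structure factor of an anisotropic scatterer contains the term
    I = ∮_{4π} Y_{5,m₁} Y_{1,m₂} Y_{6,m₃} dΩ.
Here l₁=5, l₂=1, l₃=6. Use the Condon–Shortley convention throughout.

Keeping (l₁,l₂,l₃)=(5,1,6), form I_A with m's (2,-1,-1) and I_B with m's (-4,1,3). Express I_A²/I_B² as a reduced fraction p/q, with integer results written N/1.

10/3

l's match ⇒ only the (l;m) 3-j factors differ between A and B.
A: triangle coeff Δ(5,1,6) = 1/858; Σ_t [0,0]: t=0:+1/60480 = 1/60480; (3j)²=5/429 [(5 1 6; 2 -1 -1)], sign=-1
B: triangle coeff Δ(5,1,6) = 1/858; Σ_t [0,0]: t=0:+1/725760 = 1/725760; (3j)²=1/286 [(5 1 6; -4 1 3)], sign=-1
I_A²/I_B² = (5/429)/(1/286) = 10/3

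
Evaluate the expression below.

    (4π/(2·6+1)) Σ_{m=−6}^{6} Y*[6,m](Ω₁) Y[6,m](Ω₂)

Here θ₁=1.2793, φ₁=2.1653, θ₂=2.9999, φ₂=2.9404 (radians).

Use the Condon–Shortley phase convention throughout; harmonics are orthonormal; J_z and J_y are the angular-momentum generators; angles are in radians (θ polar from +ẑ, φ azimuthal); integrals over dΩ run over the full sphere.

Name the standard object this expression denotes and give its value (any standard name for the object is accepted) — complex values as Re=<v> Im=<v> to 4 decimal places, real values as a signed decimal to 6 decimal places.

Legendre polynomial (addition theorem), -0.104744

This sum is the spherical-harmonic addition theorem: it equals the Legendre polynomial P_l(cos γ) of the angle γ between the two directions.
Term-by-term m-sum for l=6 (normalisation 4π/13 = 0.966644):
  term(m=-6) = -0.000000+0.000001i   from Y*(Ω₁)=+0.339754+0.153943i, Y(Ω₂)=+0.000001+0.000004i
  term(m=-5) = +0.000027-0.000024i   from Y*(Ω₁)=-0.065237-0.382164i, Y(Ω₂)=+0.000050+0.000079i
  term(m=-4) = +0.000038+0.000002i   from Y*(Ω₁)=+0.019848-0.019001i, Y(Ω₂)=+0.000962+0.001000i
  term(m=-3) = -0.003330-0.003542i   from Y*(Ω₁)=-0.336287-0.072632i, Y(Ω₂)=+0.011634+0.008020i
  term(m=-2) = -0.000157+0.007640i   from Y*(Ω₁)=+0.029115+0.072518i, Y(Ω₂)=+0.089981+0.038297i
  term(m=-1) = -0.093514+0.091607i   from Y*(Ω₁)=-0.174502+0.258102i, Y(Ω₂)=+0.411696+0.083966i
  term(m=+0) = +0.085514+0.000000i   from Y*(Ω₁)=+0.105110-0.000000i, Y(Ω₂)=+0.813566+0.000000i
  term(m=+1) = -0.093514-0.091607i   from Y*(Ω₁)=+0.174502+0.258102i, Y(Ω₂)=-0.411696+0.083966i
  term(m=+2) = -0.000157-0.007640i   from Y*(Ω₁)=+0.029115-0.072518i, Y(Ω₂)=+0.089981-0.038297i
  term(m=+3) = -0.003330+0.003542i   from Y*(Ω₁)=+0.336287-0.072632i, Y(Ω₂)=-0.011634+0.008020i
  term(m=+4) = +0.000038-0.000002i   from Y*(Ω₁)=+0.019848+0.019001i, Y(Ω₂)=+0.000962-0.001000i
  term(m=+5) = +0.000027+0.000024i   from Y*(Ω₁)=+0.065237-0.382164i, Y(Ω₂)=-0.000050+0.000079i
  term(m=+6) = -0.000000-0.000001i   from Y*(Ω₁)=+0.339754-0.153943i, Y(Ω₂)=+0.000001-0.000004i
Σ over m = -0.108359+0.000000i; ×(4π/13) → -0.104744+0.000000i. Real part: -0.104744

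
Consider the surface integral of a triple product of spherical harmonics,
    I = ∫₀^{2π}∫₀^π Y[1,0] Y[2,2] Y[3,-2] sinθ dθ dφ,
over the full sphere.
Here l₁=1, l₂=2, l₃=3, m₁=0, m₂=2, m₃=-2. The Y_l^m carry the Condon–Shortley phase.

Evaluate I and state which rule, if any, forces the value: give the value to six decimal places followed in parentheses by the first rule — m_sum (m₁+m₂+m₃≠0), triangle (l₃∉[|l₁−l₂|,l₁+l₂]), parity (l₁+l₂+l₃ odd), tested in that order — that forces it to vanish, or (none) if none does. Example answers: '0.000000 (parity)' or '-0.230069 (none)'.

0.184674 (none)

Checks pass: Σm=0; 6 even; l₃=3∈[1,3].
(2·1+1)(2·2+1)(2·3+1) = 105
Δ: 0! 2! 4! / 7! → 1/105
sum: t=0:+1/4 = 1/4
3j²(1 2 3; 0 0 0) = Δ·Π!·Σ² = 3/35  (sign -1)
sum: t=0:+1/24 = 1/24
3j²(1 2 3; 0 2 -2) = Δ·Π!·Σ² = 1/21  (sign -1)
combine: 4πI² = 105·3/35·1/21 = 3/7
take √, sign +1: I = 0.18467439
No selection rule forces the value: the integral is nonzero (none).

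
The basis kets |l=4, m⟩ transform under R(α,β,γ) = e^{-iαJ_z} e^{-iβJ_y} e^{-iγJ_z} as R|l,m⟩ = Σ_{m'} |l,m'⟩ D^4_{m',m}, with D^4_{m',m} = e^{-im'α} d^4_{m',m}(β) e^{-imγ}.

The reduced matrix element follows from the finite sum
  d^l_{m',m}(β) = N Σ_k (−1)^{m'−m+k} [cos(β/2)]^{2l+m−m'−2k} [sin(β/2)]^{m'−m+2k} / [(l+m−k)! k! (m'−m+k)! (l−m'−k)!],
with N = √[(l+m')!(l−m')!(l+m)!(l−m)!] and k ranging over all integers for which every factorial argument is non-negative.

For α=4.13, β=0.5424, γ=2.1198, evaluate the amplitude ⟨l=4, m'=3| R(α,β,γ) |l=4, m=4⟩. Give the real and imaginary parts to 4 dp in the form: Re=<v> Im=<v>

First d^4_{3,4}(β=0.5424), then the phase factors e^{-i(3)α} and e^{-i(4)γ}:
c=cos(0.542400/2)=0.963450, s=sin(0.542400/2)=0.267888; N=√[5040·1·40320·1]=14255.272709
k∈{1} keeps every argument non-negative
  k=1: (−1)^0·14255.2727/(5040)·0.9635^7·0.2679^1 = +0.583852
d^4_{3,4}(0.5424) = +0.583852
Phases: e^{-i·(3)·4.1300}=+0.984487+0.175458i, e^{-i·(4)·2.1198}=-0.585274-0.810835i ⇒ D=-0.253349-0.526020i

Re=-0.2533 Im=-0.5260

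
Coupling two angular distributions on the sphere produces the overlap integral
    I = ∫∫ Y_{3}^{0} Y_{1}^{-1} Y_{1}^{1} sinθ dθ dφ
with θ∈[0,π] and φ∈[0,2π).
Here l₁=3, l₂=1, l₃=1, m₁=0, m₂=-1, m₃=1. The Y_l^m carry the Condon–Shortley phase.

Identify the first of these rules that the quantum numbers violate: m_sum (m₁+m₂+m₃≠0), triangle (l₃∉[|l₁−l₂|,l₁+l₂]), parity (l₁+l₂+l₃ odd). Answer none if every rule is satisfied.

triangle

m₁+m₂+m₃ = 0 − 1 + 1 = 0  ✓
triangle: need |l₁−l₂| ≤ l₃ ≤ l₁+l₂ = [2,4]; l₃=1 is outside  ✗
parity: l₁+l₂+l₃ = 5 is odd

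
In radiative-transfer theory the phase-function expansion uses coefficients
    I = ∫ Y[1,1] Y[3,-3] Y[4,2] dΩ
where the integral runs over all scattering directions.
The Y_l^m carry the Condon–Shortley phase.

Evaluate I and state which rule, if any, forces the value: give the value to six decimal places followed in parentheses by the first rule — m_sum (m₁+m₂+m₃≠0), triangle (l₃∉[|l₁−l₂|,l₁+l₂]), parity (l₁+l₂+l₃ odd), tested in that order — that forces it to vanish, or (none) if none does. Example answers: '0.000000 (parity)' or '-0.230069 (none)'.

0.061558 (none)

Rules hold: Σm=0, L=8 even, 2≤4≤4.
N = 3·7·9 = 189
Δ = 0!·2!·6!/9! = 1/252
Racah Σ t=0..0: t=0:+1/36 = 1/36
⇒ 3j(1 3 4; 0 0 0)² = 4/63, sgn +1
Racah Σ t=0..0: t=0:+1/1440 = 1/1440
⇒ 3j(1 3 4; 1 -3 2)² = 1/252, sgn +1
4πI² = N·(3j₀)²·(3jₘ)² = 1/21
I = +1·√(0.047619/4π) = 0.06155813
No selection rule forces the value: the integral is nonzero (none).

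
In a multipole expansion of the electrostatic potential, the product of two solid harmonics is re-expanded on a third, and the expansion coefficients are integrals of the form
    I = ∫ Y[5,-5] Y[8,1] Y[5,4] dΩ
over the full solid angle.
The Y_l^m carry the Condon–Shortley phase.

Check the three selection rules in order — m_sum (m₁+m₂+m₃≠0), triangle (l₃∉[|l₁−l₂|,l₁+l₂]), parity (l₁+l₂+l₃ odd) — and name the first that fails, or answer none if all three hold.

Σmᵢ = 0  ✓
l₃∈[|l₁−l₂|,l₁+l₂]=[3,13], have l₃=5  ✓
Σlᵢ = 18 ⇒ even  ✓

none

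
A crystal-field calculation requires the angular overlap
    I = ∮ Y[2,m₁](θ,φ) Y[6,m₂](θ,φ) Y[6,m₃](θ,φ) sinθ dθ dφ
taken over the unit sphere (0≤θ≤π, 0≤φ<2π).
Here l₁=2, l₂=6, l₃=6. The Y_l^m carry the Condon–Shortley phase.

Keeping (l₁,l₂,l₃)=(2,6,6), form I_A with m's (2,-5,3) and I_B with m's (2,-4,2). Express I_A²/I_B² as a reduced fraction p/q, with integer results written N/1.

Shared (l₁,l₂,l₃)=(2,6,6): N and (l;000)² cancel in I_A²/I_B².
A: Δ = 2!·2!·10!/15! = 1/90090; Racah Σ t=0..0: t=0:+1/1451520 = 1/1451520; ⇒ 3j(2 6 6; 2 -5 3)² = 1/91, sgn -1
B: Δ = 2!·2!·10!/15! = 1/90090; Racah Σ t=0..0: t=0:+1/322560 = 1/322560; ⇒ 3j(2 6 6; 2 -4 2)² = 18/1001, sgn +1
I_A²/I_B² = (1/91)/(18/1001) = 11/18

11/18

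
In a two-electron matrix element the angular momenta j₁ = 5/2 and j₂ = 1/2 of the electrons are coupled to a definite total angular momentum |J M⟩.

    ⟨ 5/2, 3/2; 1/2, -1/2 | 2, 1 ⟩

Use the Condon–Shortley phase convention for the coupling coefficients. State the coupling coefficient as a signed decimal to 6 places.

√[5·1!4!0!/6! · 4!1!0!1!3!1!] = √(24)
  +(−1)^0/∏(0,1,1,0,3,0)! = 1/6  (running 1/6)
⟨..|..⟩ = √(24)·(1/6) = +0.816497

+0.816497  (= +√(2/3))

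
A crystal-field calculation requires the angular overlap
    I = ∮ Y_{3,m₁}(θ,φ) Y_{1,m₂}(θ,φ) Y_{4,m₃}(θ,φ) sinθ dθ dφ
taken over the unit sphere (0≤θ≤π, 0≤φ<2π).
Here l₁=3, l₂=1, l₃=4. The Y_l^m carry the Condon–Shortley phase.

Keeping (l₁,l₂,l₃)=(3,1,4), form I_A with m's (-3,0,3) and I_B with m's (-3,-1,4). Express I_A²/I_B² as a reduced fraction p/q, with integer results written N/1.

l's match ⇒ only the (l;m) 3-j factors differ between A and B.
A: triangle coeff Δ(3,1,4) = 1/252; Σ_t [0,0]: t=0:+1/720 = 1/720; (3j)²=1/36 [(3 1 4; -3 0 3)], sign=-1
B: triangle coeff Δ(3,1,4) = 1/252; Σ_t [0,0]: t=0:+1/1440 = 1/1440; (3j)²=1/9 [(3 1 4; -3 -1 4)], sign=+1
I_A²/I_B² = (1/36)/(1/9) = 1/4

1/4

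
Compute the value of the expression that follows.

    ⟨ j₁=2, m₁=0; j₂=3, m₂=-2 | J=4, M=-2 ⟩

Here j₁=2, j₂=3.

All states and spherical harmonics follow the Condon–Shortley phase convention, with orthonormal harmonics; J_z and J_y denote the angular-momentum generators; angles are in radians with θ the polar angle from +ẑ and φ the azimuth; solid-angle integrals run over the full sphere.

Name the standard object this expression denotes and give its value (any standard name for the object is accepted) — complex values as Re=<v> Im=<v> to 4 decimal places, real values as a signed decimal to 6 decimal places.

Clebsch–Gordan coefficient, +√(12/35) ≈ +0.585540

This is a Clebsch–Gordan (vector-coupling) coefficient.
√[9·1!3!5!/10! · 2!2!1!5!2!6!] = √(8640/7)
  +(−1)^0/∏(0,1,2,1,1,4)! = 1/48  (running 1/48)
  +(−1)^1/∏(1,0,1,0,2,5)! = -1/240  (running 1/60)
⟨..|..⟩ = √(8640/7)·(1/60) = +0.585540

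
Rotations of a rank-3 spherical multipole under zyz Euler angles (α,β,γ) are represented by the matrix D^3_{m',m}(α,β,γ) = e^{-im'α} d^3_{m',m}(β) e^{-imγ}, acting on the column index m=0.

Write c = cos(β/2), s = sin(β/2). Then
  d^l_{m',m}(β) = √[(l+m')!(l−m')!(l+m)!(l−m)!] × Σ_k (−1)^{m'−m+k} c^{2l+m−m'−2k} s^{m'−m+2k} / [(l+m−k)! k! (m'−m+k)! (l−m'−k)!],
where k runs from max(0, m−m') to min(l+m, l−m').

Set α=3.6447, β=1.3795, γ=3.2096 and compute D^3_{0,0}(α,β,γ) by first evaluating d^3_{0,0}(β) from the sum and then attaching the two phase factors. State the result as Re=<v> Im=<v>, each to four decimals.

Re=-0.2680 Im=0.0000

D^3_{0,0}(3.6447,1.3795,3.2096) = e^{-i·0·3.6447}·d^3_{0,0}(1.3795)·e^{-i·0·3.2096}. Compute d first:
Half-angle: c=0.771405, s=0.636344. N=√(6·6·6·6)=36.000000
Admissible k: 0..3 (factorial args all ≥0)
  k=0: (−1)^0·36.0000/(36)·0.7714^6·0.6363^0 = +0.210715
  k=1: (−1)^1·36.0000/(4)·0.7714^4·0.6363^2 = -1.290497
  k=2: (−1)^2·36.0000/(4)·0.7714^2·0.6363^4 = +0.878165
  k=3: (−1)^3·36.0000/(36)·0.7714^0·0.6363^6 = -0.066398
d^3_{0,0}(1.3795) = +0.210715 -1.290497 +0.878165 -0.066398 = -0.268014
Attach z-rotation phases: D = e^{-i(0)(3.6447)}·(-0.268014)·e^{-i(0)(3.2096)} = -0.268014+0.000000i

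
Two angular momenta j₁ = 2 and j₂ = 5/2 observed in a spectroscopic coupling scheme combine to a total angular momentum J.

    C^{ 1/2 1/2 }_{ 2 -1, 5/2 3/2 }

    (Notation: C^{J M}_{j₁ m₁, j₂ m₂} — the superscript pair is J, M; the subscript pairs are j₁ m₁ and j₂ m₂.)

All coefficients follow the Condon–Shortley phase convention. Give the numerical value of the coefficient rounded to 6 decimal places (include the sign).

−√(4/15) ≈ -0.516398

√[2·4!0!1!/6! · 1!3!4!1!1!0!] = √(48/5)
  +(−1)^3/∏(3,1,0,1,0,0)! = -1/6  (running -1/6)
⟨..|..⟩ = √(48/5)·(-1/6) = -0.516398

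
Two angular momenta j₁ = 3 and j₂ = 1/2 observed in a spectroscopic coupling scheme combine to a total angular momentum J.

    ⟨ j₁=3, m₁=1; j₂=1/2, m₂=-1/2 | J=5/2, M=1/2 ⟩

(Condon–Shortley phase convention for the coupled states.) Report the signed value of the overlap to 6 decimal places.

+0.755929

√[6·1!5!0!/7! · 4!2!0!1!3!2!] = √(576/7)
  +(−1)^0/∏(0,1,2,0,3,0)! = 1/12  (running 1/12)
⟨..|..⟩ = √(576/7)·(1/12) = +0.755929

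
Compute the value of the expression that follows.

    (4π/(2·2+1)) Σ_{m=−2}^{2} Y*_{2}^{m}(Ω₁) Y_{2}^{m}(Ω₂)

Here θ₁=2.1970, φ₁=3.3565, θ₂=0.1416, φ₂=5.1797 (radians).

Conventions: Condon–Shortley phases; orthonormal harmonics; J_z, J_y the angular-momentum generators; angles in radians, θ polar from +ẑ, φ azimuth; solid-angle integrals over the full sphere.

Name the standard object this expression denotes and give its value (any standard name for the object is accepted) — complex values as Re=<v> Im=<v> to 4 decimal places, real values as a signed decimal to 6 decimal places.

Legendre polynomial (addition theorem), +0.055890

This sum is the spherical-harmonic addition theorem: it equals the Legendre polynomial P_l(cos γ) of the angle γ between the two directions.
Summing Y*_{l m}(θ₁,φ₁)·Y_{l m}(θ₂,φ₂) over m ∈ [−2, 2]; prefactor 4π/(2·2+1) = 2.513274:
  m=-2: (0.230530, 0.105674) × (-0.004571, 0.006188) = (-0.001708, 0.000944)  (running Σ = (-0.001708, 0.000944))
  m=-1: (0.358421, 0.078236) × (0.048624, 0.096364) = (0.009889, 0.038343)  (running Σ = (0.008181, 0.039287))
  m=0: (0.009602, -0.000000) × (0.611938, 0.000000) = (0.005876, 0.000000)  (running Σ = (0.014057, 0.039287))
  m=1: (-0.358421, 0.078236) × (-0.048624, 0.096364) = (0.009889, -0.038343)  (running Σ = (0.023946, 0.000944))
  m=2: (0.230530, -0.105674) × (-0.004571, -0.006188) = (-0.001708, -0.000944)  (running Σ = (0.022238, -0.000000))
Accumulated sum (0.022238, -0.000000); after 4π/(2l+1) scaling, (0.055890, -0.000000) ⇒ P_2 = 0.055890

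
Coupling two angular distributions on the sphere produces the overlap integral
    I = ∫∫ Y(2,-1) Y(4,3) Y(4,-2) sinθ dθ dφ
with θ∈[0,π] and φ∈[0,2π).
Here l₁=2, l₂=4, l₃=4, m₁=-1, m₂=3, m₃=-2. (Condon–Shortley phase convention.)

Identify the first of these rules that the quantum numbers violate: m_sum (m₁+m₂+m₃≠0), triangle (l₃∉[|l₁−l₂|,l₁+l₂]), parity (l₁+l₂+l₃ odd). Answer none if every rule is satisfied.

none

azimuthal sum: -1 + 3 − 2 = 0  ✓
2 ≤ 4 ≤ 6 (triangle on l)  ✓
L = 2 + 4 + 4 = 10 (even)  ✓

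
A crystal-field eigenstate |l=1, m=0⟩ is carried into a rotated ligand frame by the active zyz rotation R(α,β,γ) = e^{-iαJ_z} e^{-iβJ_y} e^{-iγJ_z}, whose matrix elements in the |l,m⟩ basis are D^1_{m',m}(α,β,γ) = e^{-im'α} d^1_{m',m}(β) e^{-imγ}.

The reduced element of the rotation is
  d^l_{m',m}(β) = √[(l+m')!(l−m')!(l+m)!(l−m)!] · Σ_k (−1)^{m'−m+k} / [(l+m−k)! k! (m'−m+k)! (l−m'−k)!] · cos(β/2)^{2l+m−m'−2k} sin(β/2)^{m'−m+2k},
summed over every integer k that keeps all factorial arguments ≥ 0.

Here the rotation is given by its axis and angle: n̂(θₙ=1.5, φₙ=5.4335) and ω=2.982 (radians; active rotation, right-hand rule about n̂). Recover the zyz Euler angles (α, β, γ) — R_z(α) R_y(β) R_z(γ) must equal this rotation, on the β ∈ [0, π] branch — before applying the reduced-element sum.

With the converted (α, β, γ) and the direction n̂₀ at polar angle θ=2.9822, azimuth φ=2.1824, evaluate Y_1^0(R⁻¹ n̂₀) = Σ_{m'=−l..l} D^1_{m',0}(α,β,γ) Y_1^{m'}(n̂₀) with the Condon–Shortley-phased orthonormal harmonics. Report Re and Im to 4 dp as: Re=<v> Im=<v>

Re=0.4593 Im=0.0000

Axis–angle → zyz. n̂ = (sinθₙcosφₙ, sinθₙsinφₙ, cosθₙ) = (+0.658566, -0.749191, +0.070737), ω = 2.9820.
R = I cosω + sinω [n̂]ₓ + (1−cosω) n̂n̂ᵀ gives
  R = [-0.125386, -0.991755, -0.026480; -0.969272, +0.128150, -0.209975; +0.211637, -0.000661, -0.977348]
β = atan2(√(R₁₃²+R₂₃²), R₃₃) = 2.928342; α = atan2(R₂₃, R₁₃) mod 2π = 4.586939; γ = atan2(R₃₂, −R₃₁) mod 2π = 3.144717
Need the full column D^1_{m',0} for m'=−1..1 at α=4.5869, β=2.9283, γ=3.1447.
cos(β/2)=0.106423, sin(β/2)=0.994321
d^1_{-1,0}: single k=1 term ⇒ +0.149650;  D = -0.018724-0.148474i
d^1_{0,0}: k∈[0..1] ⇒ +0.011326 -0.988674 = -0.977348;  D = -0.977348+0.000000i
d^1_{1,0}: single k=0 term ⇒ -0.149650;  D = +0.018724-0.148474i
Y_1^{m'}(θ=2.9822,φ=2.1824) and Σ D·Y over m':
  (-0.0187-0.1485i)·(-0.0315-0.0449i)  (-0.9773+0.0000i)·(-0.4824+0.0000i)  (+0.0187-0.1485i)·(+0.0315-0.0449i)
Y_1^0(R⁻¹ n̂) = +0.459329+0.000000i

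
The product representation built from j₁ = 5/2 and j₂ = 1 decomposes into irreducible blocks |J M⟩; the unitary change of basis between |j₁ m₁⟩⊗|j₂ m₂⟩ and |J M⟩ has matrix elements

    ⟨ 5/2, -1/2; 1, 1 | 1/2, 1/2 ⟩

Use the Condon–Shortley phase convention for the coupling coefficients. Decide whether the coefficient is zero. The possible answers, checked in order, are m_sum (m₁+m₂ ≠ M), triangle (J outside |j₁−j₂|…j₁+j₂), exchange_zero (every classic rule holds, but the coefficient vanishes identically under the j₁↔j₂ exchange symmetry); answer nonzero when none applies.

m-sum: m₁+m₂ = -1/2+1 = 1/2, M = 1/2  ✓
triangle: need |j₁−j₂| ≤ J ≤ j₁+j₂, i.e. J ∈ [3/2, 7/2]; J = 1/2 is outside ✗ ⇒ coefficient is 0

triangle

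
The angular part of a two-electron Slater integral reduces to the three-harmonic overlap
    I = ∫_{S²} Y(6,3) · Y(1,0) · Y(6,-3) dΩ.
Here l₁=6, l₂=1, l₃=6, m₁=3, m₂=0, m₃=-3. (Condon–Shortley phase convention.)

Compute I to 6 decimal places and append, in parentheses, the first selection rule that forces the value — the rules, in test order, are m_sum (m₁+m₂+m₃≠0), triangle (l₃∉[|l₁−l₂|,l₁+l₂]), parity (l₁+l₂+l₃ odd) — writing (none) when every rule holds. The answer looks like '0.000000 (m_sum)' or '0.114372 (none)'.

L=13 odd ⇒ parity kills the (l;000) factor ⇒ I = 0

0.000000 (parity)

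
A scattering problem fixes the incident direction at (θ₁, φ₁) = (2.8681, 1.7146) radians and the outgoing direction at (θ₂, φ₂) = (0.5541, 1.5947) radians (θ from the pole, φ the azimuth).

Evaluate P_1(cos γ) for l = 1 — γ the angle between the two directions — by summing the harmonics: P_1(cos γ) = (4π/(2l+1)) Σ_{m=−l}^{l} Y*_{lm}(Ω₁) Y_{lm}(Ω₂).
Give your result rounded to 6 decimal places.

-0.677671

Addition theorem: P_1(cos γ) = (4π/3) Σ_m Y*_{lm}(Ω₁) Y_{lm}(Ω₂), m = −1…1:
  m=-1: Y*=(-0.013373, 0.092353)  Y=(-0.004345, -0.181740)  product (0.016842, 0.002029)
  m=+0: Y*=(-0.470443, -0.000000)  Y=(0.415495, 0.000000)  product (-0.195467, -0.000000)
  m=+1: Y*=(0.013373, 0.092353)  Y=(0.004345, -0.181740)  product (0.016842, -0.002029)
Accumulated sum (-0.161782, 0.000000); after 4π/(2l+1) scaling, (-0.677671, 0.000000) ⇒ P_1 = -0.677671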